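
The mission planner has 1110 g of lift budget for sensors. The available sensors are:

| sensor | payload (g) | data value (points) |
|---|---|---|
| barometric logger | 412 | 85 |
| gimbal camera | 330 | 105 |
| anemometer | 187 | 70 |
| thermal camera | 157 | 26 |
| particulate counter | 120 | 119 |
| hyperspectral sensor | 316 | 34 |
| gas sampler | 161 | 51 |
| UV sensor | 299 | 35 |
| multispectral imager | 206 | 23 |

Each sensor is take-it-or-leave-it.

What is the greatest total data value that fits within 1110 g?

380

Greedy by ratio would take gimbal camera + anemometer + thermal camera + particulate counter + gas sampler: 955 g used, total 371.
Replace thermal camera with UV sensor: the trade gains 9 net, giving 380 at 1097 g.
Runner-up barometric logger + gimbal camera + anemometer + particulate counter tops out at 379.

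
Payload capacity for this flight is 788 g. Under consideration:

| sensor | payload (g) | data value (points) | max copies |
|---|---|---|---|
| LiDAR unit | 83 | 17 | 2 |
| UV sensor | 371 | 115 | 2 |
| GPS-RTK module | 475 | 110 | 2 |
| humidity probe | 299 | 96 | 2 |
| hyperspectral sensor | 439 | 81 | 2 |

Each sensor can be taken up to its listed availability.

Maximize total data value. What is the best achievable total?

Greedy by ratio would take 2×LiDAR unit + 2×humidity probe: 764 g used, total 226.
The 764 g tied up in 2×LiDAR unit and 2×humidity probe is better spent on 2×UV sensor — total rises to 230 (742 g).
Nothing else within 788 g beats 230.

230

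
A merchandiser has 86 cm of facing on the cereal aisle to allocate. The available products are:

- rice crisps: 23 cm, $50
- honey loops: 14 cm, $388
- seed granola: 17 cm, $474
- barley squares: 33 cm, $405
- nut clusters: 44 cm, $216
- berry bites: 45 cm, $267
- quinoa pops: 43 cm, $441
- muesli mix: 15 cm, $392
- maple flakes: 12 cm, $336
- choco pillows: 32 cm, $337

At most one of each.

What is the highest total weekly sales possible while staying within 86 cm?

A density-first pass picks rice crisps + honey loops + seed granola + muesli mix + maple flakes — 1640 at 81 cm.
Dropping rice crisps and maple flakes frees 35 cm; slotting in barley squares (33 cm) lifts the total to 1659 at 79 cm.
The closest alternative, rice crisps + honey loops + seed granola + muesli mix + maple flakes, reaches only 1640.

1659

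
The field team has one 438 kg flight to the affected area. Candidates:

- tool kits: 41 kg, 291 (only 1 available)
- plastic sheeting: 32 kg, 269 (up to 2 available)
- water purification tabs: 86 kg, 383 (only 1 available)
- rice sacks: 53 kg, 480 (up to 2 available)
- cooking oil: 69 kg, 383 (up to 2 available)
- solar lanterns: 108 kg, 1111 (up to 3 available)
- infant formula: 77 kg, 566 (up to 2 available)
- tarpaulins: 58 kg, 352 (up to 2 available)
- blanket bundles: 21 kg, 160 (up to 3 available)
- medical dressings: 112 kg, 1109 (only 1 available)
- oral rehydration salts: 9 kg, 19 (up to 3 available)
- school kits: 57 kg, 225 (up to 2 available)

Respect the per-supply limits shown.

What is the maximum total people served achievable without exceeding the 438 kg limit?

4442

By people served per kg: solar lanterns 10.29, medical dressings 9.90, rice sacks 9.06, plastic sheeting 8.41 lead.
3×solar lanterns + medical dressings uses 436 of the 438 kg and totals 4442.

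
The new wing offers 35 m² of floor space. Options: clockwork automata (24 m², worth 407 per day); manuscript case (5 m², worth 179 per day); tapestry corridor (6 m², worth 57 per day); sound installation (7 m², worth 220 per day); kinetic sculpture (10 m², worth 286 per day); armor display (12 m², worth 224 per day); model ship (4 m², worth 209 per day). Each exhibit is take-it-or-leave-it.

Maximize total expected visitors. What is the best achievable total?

951

Manuscript case + tapestry corridor + sound installation + kinetic sculpture + model ship uses 32 of the 35 m² and totals 951.
Nothing else within 35 m² beats 951.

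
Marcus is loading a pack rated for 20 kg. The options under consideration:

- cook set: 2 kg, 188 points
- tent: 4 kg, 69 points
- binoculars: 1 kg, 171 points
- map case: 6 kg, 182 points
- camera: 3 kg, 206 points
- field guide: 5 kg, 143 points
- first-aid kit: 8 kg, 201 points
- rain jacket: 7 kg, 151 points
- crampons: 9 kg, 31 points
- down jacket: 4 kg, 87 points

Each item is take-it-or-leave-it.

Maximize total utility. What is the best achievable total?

948

Taking the top-ratio items first gives cook set + binoculars + map case + camera + field guide for 890 (17 kg).
Dropping field guide frees 5 kg; slotting in first-aid kit (8 kg) lifts the total to 948 at 20 kg.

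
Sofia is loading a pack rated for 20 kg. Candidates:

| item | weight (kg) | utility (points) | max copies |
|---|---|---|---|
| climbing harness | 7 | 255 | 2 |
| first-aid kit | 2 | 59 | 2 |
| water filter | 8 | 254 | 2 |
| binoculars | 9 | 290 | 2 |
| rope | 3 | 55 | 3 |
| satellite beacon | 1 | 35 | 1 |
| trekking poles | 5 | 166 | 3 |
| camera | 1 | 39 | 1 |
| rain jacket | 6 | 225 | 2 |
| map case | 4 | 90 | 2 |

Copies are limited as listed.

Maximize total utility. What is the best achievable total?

The ratio ordering already packs tightly: climbing harness + camera + 2×rain jacket, 20 kg, 744.
That's the maximum — no swap from here does better than 744.

744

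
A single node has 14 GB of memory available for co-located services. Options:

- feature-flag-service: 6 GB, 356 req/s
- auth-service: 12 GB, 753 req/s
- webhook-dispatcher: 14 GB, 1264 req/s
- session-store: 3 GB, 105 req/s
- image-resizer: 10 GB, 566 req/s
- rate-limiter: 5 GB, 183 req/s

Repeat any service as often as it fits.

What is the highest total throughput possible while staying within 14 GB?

1264

Density check — webhook-dispatcher 90.29, auth-service 62.75, feature-flag-service 59.33, image-resizer 56.60 are the best per GB.
The ratio ordering already packs tightly: webhook-dispatcher, 14 GB, 1264.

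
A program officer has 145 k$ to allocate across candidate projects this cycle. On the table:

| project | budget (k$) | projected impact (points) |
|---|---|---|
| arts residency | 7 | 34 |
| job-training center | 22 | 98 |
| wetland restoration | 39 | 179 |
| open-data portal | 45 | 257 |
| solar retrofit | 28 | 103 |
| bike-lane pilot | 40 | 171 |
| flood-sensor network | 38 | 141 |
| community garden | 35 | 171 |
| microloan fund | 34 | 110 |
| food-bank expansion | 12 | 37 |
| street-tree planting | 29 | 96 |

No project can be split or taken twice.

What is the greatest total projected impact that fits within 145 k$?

Filling by ratio: arts residency + wetland restoration + open-data portal + community garden + food-bank expansion for 678, with 7 k$ left unused.
Dropping arts residency and food-bank expansion frees 19 k$; slotting in job-training center (22 k$) lifts the total to 705 at 141 k$.
No other feasible combination exceeds 705.

705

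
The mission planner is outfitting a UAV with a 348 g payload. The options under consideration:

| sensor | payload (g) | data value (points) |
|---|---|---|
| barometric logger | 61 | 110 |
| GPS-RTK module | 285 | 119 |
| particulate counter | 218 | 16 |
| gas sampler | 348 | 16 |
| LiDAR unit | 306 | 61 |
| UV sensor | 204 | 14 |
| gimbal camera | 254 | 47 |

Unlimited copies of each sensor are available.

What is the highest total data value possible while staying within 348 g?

Taking 5×barometric logger: 305 g used, 550 in data value.
Every other selection either busts 348 g or fails to beat 550.

550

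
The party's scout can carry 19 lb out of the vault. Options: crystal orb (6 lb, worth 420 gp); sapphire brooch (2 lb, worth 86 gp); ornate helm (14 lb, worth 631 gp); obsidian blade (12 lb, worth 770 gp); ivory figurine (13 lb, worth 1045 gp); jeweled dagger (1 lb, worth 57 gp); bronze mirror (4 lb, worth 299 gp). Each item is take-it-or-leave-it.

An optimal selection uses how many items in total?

2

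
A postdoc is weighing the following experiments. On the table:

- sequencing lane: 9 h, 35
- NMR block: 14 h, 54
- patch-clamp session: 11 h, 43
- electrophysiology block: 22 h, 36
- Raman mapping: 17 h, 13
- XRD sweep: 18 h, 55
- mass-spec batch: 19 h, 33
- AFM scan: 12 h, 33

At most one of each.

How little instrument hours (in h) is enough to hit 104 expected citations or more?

Look for the lowest-instrument combination reaching 104.
NMR block + XRD sweep: 109 expected citations at 32 h.
Below 32 h the best achievable stays under 104.

32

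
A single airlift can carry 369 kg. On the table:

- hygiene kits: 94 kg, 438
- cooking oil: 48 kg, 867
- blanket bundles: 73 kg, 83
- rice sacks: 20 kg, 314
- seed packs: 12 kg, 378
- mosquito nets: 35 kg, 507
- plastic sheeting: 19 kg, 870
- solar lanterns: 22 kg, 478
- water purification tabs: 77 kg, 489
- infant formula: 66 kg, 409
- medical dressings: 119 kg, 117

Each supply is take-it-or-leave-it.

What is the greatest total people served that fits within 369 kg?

4341

By people served per kg: plastic sheeting 45.79, seed packs 31.50, solar lanterns 21.73, cooking oil 18.06 lead.
A density-first pass picks cooking oil + rice sacks + seed packs + mosquito nets + plastic sheeting + solar lanterns + water purification tabs + infant formula — 4312 at 299 kg.
Replace infant formula with hygiene kits: the trade gains 29 net, giving 4341 at 327 kg.
Nothing else within 369 kg beats 4341.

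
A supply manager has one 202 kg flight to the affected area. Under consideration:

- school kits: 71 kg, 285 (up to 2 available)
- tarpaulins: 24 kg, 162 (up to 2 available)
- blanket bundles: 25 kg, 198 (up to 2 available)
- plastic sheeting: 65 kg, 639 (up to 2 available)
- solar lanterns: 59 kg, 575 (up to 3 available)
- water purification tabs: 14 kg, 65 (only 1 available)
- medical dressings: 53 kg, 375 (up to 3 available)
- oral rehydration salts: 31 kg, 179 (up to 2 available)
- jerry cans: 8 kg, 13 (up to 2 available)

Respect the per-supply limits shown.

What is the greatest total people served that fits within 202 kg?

A density-first pass picks 2×plastic sheeting + solar lanterns + jerry cans — 1866 at 197 kg.
Replace 2×plastic sheeting and jerry cans with blanket bundles + 2×solar lanterns: the trade gains 57 net, giving 1923 at 202 kg.
That's the maximum — no swap from here does better than 1923.

1923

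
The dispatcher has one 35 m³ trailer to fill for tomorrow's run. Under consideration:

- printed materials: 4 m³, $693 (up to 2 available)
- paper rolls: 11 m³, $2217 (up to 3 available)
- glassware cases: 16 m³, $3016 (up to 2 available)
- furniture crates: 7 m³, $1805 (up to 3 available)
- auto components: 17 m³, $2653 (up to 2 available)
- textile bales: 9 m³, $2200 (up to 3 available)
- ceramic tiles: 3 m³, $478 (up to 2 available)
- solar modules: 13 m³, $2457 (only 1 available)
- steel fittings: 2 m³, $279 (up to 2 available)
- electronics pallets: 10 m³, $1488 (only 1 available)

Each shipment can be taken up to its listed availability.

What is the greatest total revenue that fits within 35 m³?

8488

By revenue per m³: furniture crates 257.86, textile bales 244.44, paper rolls 201.55 lead.
Taking the top-ratio shipments first gives printed materials + 3×furniture crates + textile bales for 8308 (34 m³).
The 11 m³ tied up in printed materials and furniture crates is better spent on textile bales + ceramic tiles — total rises to 8488 (35 m³).
No other feasible combination exceeds 8488.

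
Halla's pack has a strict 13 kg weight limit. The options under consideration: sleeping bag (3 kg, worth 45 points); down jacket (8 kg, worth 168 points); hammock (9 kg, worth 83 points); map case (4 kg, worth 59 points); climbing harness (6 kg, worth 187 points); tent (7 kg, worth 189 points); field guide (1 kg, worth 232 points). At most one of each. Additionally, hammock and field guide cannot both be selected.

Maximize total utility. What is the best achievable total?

A density-first pass picks sleeping bag + climbing harness + field guide — 464 at 10 kg.
The 9 kg tied up in sleeping bag and climbing harness is better spent on map case + tent — total rises to 480 (12 kg).
The closest alternative, map case + climbing harness + field guide, reaches only 478.

480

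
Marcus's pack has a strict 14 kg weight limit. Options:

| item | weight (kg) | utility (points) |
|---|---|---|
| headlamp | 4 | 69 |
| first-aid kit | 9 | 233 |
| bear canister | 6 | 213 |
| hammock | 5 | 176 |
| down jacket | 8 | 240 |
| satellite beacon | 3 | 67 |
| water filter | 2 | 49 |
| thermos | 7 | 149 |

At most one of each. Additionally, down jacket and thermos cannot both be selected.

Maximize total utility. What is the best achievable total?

Taking the top-ratio items first gives bear canister + hammock + water filter for 438 (13 kg).
Dropping water filter frees 2 kg; slotting in satellite beacon (3 kg) lifts the total to 456 at 14 kg.

456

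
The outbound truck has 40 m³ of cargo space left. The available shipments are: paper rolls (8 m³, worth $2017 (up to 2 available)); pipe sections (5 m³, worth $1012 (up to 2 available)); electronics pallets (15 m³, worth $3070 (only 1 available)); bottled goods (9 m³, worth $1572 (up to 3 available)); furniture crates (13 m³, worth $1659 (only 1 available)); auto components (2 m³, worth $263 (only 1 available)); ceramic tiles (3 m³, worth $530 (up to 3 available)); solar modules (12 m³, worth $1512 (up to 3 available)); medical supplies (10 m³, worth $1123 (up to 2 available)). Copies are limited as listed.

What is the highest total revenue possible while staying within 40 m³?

8694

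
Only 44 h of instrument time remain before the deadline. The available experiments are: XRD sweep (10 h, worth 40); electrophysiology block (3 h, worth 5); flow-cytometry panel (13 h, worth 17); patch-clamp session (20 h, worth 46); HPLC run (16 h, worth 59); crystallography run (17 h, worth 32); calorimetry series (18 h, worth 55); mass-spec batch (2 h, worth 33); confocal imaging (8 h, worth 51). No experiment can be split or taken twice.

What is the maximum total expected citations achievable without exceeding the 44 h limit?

198

A density-first pass picks XRD sweep + electrophysiology block + HPLC run + mass-spec batch + confocal imaging — 188 at 39 h.
Replace XRD sweep and electrophysiology block with calorimetry series: the trade gains 10 net, giving 198 at 44 h.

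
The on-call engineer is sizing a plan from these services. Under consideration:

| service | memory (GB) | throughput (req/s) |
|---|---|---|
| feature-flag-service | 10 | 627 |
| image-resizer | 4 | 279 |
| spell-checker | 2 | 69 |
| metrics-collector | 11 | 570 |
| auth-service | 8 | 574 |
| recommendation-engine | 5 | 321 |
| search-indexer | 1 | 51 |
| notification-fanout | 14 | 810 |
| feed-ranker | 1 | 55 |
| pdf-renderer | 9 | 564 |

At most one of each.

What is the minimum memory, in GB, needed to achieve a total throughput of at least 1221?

Minimise GB subject to total throughput ≥ 1221.
image-resizer + auth-service + recommendation-engine + search-indexer reaches 1225 using 18 GB.
No combination under 18 GB hits 1221.

18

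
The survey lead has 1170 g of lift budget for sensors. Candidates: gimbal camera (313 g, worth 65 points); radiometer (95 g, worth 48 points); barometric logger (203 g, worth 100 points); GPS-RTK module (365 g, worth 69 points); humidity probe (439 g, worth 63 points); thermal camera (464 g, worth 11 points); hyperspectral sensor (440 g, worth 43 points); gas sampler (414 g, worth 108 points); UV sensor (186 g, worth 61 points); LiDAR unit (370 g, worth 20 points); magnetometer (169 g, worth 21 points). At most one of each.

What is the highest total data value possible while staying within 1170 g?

Density check — radiometer 0.51, barometric logger 0.49, UV sensor 0.33 are the best per g.
A density-first pass picks radiometer + barometric logger + gas sampler + UV sensor + magnetometer — 338 at 1067 g.
The 583 g tied up in gas sampler and magnetometer is better spent on gimbal camera + GPS-RTK module — total rises to 343 (1162 g).
Next best is barometric logger + GPS-RTK module + gas sampler + UV sensor at 338 (1168 g) — short by 5.

343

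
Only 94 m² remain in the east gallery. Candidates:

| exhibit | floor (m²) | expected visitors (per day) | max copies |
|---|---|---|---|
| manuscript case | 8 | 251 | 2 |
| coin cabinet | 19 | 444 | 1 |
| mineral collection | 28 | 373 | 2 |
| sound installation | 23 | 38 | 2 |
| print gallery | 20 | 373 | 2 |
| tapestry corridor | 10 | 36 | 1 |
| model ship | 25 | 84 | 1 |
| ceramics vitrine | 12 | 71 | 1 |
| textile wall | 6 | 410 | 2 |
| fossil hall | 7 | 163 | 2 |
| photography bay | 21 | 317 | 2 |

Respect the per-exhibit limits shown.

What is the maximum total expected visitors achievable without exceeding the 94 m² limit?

2675

Taking the top-ratio exhibits first gives 2×manuscript case + coin cabinet + print gallery + ceramics vitrine + 2×textile wall + 2×fossil hall for 2536 (93 m²).
Dropping ceramics vitrine and fossil hall frees 19 m²; slotting in print gallery (20 m²) lifts the total to 2675 at 94 m².
No other feasible combination exceeds 2675.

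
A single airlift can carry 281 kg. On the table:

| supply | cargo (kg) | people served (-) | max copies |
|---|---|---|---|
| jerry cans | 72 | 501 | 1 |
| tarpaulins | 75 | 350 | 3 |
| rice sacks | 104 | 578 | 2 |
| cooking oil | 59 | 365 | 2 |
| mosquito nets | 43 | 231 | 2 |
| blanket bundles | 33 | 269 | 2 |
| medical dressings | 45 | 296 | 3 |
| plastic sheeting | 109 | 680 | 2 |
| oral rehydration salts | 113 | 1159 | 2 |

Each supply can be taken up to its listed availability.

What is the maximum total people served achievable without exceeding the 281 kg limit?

2614

The ratio heuristic lands on blanket bundles + 2×oral rehydration salts (2587) but leaves 22 kg idle.
Replace blanket bundles with medical dressings: the trade gains 27 net, giving 2614 at 271 kg.
The spare 10 kg is too small for any remaining supply, and no exchange beats 2614.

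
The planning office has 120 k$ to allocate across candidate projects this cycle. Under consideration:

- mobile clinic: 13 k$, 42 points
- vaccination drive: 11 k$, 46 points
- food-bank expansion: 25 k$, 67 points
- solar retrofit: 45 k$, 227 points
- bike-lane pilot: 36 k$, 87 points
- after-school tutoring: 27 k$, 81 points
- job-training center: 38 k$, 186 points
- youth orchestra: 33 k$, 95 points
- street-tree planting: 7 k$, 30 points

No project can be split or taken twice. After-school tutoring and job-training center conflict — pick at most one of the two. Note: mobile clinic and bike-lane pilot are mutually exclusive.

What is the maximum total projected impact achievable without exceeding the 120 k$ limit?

Density check — solar retrofit 5.04, job-training center 4.89, street-tree planting 4.29, vaccination drive 4.18 are the best per k$.
Taking mobile clinic + vaccination drive + solar retrofit + job-training center + street-tree planting: 114 k$ used, 531 in projected impact.
An exhaustive check of the 512 subsets confirms 531.

531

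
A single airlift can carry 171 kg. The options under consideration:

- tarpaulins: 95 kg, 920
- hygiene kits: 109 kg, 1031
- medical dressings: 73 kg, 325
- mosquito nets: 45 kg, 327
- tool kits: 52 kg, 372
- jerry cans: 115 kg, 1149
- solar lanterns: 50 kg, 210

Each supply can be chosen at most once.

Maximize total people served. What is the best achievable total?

1521

The ratio heuristic lands on mosquito nets + jerry cans (1476) but leaves 11 kg idle.
Dropping mosquito nets frees 45 kg; slotting in tool kits (52 kg) lifts the total to 1521 at 167 kg.
Runner-up mosquito nets + jerry cans tops out at 1476.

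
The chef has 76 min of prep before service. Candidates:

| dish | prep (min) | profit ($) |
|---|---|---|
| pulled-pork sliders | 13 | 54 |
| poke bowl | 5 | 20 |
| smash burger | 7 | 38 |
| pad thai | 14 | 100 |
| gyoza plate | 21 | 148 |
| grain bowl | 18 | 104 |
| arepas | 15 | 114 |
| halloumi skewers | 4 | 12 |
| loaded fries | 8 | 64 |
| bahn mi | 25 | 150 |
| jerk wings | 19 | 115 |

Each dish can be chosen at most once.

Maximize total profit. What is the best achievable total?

530

Density check — loaded fries 8.00, arepas 7.60, pad thai 7.14, gyoza plate 7.05 are the best per min.
Best packing: pad thai + gyoza plate + grain bowl + arepas + loaded fries — 76 min, 530 total.
The closest alternative, smash burger + pad thai + gyoza plate + arepas + jerk wings, reaches only 515.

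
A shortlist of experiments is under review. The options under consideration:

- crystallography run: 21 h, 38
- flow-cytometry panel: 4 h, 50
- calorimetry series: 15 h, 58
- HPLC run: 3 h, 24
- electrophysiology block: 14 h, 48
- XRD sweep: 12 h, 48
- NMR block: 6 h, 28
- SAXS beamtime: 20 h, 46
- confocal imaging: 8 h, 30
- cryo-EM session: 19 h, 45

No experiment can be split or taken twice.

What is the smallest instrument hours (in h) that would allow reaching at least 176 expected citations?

33

Look for the lowest-instrument combination reaching 176.
Taking flow-cytometry panel + HPLC run + XRD sweep + NMR block + confocal imaging gives 180 (≥ 176) for 33 h.
Any bundle with less than 33 h falls short of 176.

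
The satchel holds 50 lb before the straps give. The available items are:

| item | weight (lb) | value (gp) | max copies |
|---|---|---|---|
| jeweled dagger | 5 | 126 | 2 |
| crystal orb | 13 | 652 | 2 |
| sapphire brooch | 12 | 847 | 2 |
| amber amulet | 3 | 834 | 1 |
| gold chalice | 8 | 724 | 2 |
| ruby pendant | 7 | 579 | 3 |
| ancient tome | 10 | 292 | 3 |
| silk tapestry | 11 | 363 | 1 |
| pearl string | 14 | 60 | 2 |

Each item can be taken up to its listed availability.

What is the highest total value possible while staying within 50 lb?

A density-first pass picks amber amulet + 2×gold chalice + 3×ruby pendant + ancient tome — 4311 at 50 lb.
Replace 2×ruby pendant and ancient tome with 2×sapphire brooch: the trade gains 244 net, giving 4555 at 50 lb.

4555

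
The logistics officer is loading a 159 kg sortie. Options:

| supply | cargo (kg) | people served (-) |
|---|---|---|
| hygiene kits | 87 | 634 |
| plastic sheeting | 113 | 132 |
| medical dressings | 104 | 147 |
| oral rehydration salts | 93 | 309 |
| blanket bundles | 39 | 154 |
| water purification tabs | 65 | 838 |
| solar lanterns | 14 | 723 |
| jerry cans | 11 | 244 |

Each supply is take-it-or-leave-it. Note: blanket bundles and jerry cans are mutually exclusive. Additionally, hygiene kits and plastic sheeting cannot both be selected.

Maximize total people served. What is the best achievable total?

1805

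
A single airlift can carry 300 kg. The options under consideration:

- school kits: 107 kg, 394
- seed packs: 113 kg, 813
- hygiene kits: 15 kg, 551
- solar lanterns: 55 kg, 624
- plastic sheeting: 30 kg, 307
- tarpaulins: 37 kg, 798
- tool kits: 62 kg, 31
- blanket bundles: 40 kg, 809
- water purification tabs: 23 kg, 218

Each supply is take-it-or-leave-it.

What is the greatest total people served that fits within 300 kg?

By people served per kg: hygiene kits 36.73, tarpaulins 21.57, blanket bundles 20.23, solar lanterns 11.35 lead.
A density-first pass picks hygiene kits + solar lanterns + plastic sheeting + tarpaulins + tool kits + blanket bundles + water purification tabs — 3338 at 262 kg.
Dropping tool kits and water purification tabs frees 85 kg; slotting in seed packs (113 kg) lifts the total to 3902 at 290 kg.

3902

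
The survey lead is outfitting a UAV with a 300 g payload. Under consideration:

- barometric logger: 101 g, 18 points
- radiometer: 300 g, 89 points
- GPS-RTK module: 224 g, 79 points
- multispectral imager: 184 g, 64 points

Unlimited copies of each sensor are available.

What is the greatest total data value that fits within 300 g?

Filling by ratio: GPS-RTK module for 79, with 76 g left unused.
Dropping GPS-RTK module frees 224 g; slotting in radiometer (300 g) lifts the total to 89 at 300 g.
Nothing else within 300 g beats 89.

89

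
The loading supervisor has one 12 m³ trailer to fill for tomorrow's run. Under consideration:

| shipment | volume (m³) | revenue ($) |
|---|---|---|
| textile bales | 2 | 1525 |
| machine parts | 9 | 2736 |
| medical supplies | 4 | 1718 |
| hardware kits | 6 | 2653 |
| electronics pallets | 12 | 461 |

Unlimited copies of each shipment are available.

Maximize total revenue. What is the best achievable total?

9150

The ratio ordering already packs tightly: 6×textile bales, 12 m³, 9150.
No other feasible combination exceeds 9150.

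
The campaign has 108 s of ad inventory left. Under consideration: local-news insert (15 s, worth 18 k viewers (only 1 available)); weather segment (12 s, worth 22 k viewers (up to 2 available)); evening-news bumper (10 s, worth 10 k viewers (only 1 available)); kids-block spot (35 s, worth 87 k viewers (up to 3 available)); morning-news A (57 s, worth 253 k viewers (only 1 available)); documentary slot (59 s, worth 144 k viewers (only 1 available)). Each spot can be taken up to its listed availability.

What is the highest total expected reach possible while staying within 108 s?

362

The ratio ordering already packs tightly: weather segment + kids-block spot + morning-news A, 104 s, 362.
The spare 4 s is too small for any remaining spot, and no exchange beats 362.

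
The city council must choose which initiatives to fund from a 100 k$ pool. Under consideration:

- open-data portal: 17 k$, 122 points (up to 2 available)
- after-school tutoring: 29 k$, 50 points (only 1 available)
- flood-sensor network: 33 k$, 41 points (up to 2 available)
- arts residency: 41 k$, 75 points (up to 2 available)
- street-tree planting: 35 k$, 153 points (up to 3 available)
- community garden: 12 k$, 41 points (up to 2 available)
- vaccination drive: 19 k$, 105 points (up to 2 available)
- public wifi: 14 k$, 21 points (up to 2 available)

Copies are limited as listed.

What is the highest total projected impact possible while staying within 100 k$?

543

Greedy by ratio would take 2×open-data portal + 2×community garden + 2×vaccination drive: 96 k$ used, total 536.
Dropping community garden and vaccination drive frees 31 k$; slotting in street-tree planting (35 k$) lifts the total to 543 at 100 k$.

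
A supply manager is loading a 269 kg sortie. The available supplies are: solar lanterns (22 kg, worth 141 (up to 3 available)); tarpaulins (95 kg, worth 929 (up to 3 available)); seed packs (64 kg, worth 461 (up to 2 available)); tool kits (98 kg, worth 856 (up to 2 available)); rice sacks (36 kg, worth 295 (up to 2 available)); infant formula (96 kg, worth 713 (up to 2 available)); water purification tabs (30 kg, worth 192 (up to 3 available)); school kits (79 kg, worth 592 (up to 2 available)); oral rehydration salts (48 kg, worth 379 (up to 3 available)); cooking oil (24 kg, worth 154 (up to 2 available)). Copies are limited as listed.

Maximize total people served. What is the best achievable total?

A density-first pass picks 2×tarpaulins + 2×rice sacks — 2448 at 262 kg.
The 72 kg tied up in 2×rice sacks is better spent on school kits — total rises to 2450 (269 kg).
Nothing else within 269 kg beats 2450.

2450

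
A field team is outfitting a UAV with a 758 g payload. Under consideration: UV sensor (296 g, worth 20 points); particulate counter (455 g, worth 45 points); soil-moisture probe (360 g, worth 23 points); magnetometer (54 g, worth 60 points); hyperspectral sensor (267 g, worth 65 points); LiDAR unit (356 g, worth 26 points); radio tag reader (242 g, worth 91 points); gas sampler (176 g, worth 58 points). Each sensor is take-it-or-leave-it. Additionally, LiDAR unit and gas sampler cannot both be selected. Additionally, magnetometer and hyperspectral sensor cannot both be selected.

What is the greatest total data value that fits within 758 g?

By data value per g: magnetometer 1.11, radio tag reader 0.38, gas sampler 0.33 lead.
Best packing: hyperspectral sensor + radio tag reader + gas sampler — 685 g, 214 total.

214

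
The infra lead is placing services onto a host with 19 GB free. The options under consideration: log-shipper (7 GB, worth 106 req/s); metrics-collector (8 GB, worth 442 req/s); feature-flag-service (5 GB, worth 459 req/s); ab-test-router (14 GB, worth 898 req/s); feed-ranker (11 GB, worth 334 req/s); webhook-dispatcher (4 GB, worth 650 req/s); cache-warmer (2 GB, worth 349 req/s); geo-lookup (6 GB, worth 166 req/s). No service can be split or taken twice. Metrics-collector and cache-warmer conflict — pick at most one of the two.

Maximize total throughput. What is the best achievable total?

1624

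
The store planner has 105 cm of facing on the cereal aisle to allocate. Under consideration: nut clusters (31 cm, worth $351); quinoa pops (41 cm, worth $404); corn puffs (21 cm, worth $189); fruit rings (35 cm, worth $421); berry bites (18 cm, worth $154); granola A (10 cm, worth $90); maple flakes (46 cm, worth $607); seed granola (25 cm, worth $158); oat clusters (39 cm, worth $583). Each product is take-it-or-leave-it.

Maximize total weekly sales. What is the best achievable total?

1355

A density-first pass picks granola A + maple flakes + oat clusters — 1280 at 95 cm.
Dropping granola A and maple flakes frees 56 cm; slotting in nut clusters + fruit rings (66 cm) lifts the total to 1355 at 105 cm.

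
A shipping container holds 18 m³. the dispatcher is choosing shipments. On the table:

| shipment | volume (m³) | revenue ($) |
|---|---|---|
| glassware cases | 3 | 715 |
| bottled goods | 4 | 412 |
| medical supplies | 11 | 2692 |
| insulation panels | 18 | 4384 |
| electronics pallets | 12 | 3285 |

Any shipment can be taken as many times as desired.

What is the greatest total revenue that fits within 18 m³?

Taking 2×glassware cases + electronics pallets: 18 m³ used, 4715 in revenue.
That's the maximum — no swap from here does better than 4715.

4715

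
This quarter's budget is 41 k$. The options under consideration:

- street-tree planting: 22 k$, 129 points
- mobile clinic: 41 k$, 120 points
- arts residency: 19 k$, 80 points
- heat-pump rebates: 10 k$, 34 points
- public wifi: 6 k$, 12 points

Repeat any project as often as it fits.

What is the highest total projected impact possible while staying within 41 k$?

Density check — street-tree planting 5.86, arts residency 4.21, heat-pump rebates 3.40, mobile clinic 2.93 are the best per k$.
Best packing: street-tree planting + arts residency — 41 k$, 209 total.
Nothing else within 41 k$ beats 209.

209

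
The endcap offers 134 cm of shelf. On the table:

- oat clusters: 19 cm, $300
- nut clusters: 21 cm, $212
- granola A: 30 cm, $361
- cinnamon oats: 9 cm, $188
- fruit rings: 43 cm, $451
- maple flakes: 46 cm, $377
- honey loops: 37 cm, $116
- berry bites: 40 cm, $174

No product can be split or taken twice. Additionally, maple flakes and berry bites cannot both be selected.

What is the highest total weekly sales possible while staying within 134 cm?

By weekly sales per cm: cinnamon oats 20.89, oat clusters 15.79, granola A 12.03, fruit rings 10.49 lead.
Oat clusters + nut clusters + granola A + cinnamon oats + fruit rings uses 122 of the 134 cm and totals 1512.

1512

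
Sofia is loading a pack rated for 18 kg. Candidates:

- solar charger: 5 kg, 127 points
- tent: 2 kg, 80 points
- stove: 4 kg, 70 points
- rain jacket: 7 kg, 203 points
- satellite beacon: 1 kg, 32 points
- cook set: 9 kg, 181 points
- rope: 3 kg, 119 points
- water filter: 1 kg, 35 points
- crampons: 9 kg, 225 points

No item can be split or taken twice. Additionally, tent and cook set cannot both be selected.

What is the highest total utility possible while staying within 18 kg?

564

Greedy by ratio would take tent + stove + rain jacket + satellite beacon + rope + water filter: 18 kg used, total 539.
Replace stove and satellite beacon with solar charger: the trade gains 25 net, giving 564 at 18 kg.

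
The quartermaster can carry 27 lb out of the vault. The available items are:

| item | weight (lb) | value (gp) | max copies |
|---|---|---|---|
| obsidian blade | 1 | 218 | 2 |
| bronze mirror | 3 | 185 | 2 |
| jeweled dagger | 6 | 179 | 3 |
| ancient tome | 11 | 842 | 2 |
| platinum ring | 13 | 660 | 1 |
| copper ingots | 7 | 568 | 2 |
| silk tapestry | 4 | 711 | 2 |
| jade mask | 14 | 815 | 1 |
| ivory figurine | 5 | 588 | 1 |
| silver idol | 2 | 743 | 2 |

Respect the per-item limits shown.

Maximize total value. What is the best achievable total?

By value per lb: silver idol 371.50, obsidian blade 218.00, silk tapestry 177.75, ivory figurine 117.60 lead.
Best packing: 2×obsidian blade + copper ingots + 2×silk tapestry + ivory figurine + 2×silver idol — 26 lb, 4500 total.
Every other selection either busts 27 lb or exceeds an availability limit or fails to beat 4500.

4500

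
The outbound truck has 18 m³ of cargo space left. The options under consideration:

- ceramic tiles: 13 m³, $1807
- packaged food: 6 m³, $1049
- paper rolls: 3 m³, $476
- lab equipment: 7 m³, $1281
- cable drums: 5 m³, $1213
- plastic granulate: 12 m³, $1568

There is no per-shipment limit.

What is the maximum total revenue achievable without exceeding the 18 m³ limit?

The ratio ordering already packs tightly: paper rolls + 3×cable drums, 18 m³, 4115.
That's the maximum — no swap from here does better than 4115.

4115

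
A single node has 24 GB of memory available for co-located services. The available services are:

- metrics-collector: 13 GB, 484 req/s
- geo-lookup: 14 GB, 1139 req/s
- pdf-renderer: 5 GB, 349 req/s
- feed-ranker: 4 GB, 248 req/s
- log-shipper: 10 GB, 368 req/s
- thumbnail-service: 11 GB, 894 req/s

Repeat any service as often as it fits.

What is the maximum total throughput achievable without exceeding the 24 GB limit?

Taking geo-lookup + 2×pdf-renderer: 24 GB used, 1837 in throughput.
Every other selection either busts 24 GB or fails to beat 1837.

1837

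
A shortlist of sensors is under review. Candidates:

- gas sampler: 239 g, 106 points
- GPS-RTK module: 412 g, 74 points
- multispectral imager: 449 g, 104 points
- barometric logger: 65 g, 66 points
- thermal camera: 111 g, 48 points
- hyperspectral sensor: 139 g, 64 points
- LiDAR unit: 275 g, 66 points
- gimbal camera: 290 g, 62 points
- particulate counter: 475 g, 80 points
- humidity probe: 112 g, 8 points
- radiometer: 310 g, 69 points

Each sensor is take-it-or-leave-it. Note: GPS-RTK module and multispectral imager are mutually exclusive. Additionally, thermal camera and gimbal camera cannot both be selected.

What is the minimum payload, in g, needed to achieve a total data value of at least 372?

1003

Look for the lowest-payload combination reaching 372.
Taking gas sampler + multispectral imager + barometric logger + thermal camera + hyperspectral sensor gives 388 (≥ 372) for 1003 g.
Any bundle with less than 1003 g falls short of 372.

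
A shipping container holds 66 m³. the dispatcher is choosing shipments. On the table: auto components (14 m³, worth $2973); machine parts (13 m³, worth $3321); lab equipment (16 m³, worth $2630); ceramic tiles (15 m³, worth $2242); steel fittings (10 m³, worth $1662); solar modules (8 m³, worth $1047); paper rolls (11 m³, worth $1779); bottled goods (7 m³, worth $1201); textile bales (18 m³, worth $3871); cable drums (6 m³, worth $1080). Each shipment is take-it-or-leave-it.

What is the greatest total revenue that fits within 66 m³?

13606

Density check — machine parts 255.46, textile bales 215.06, auto components 212.36, cable drums 180.00 are the best per m³.
Greedy by ratio would take auto components + machine parts + solar modules + bottled goods + textile bales + cable drums: 66 m³ used, total 13493.
A better packing is auto components + machine parts + steel fittings + paper rolls + textile bales: 66 m³, total 13606.
Runner-up auto components + machine parts + solar modules + bottled goods + textile bales + cable drums tops out at 13493.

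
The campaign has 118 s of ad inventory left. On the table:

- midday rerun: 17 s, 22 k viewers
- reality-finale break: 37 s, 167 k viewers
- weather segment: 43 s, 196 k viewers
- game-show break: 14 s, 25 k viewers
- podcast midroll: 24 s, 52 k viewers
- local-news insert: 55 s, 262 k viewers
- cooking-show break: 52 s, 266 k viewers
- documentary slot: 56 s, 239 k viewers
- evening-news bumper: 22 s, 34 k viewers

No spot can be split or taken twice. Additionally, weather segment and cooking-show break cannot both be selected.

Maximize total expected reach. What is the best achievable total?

528

By expected reach per s: cooking-show break 5.12, local-news insert 4.76, weather segment 4.56, reality-finale break 4.51 lead.
Best packing: local-news insert + cooking-show break — 107 s, 528 total.
An exhaustive check of the 512 subsets confirms 528.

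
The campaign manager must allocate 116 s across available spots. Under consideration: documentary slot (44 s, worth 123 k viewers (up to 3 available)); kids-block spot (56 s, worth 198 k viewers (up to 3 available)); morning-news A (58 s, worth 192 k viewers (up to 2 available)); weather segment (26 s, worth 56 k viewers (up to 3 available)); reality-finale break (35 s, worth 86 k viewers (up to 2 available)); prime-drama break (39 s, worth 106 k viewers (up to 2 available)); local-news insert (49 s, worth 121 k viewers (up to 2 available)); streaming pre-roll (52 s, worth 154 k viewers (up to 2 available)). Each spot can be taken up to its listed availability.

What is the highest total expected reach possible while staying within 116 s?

396

Ranking by ratio (expected reach/s): kids-block spot 3.54, morning-news A 3.31, streaming pre-roll 2.96, documentary slot 2.80.
The ratio ordering already packs tightly: 2×kids-block spot, 112 s, 396.
The spare 4 s is too small for any remaining spot, and no exchange beats 396.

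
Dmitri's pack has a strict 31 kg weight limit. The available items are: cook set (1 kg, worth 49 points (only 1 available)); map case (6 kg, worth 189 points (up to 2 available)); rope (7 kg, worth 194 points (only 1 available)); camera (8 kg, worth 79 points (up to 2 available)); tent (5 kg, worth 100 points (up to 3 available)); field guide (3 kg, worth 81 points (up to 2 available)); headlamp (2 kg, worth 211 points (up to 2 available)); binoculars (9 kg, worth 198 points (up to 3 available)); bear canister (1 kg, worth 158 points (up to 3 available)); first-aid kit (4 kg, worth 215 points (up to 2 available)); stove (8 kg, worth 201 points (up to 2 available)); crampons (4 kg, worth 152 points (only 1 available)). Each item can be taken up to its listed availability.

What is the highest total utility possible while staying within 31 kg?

1856

Ranking by ratio (utility/kg): bear canister 158.00, headlamp 105.50, first-aid kit 53.75, cook set 49.00.
Filling by ratio: cook set + map case + field guide + 2×headlamp + 3×bear canister + 2×first-aid kit + crampons for 1797, with 2 kg left unused.
Replace cook set and field guide with map case: the trade gains 59 net, giving 1856 at 31 kg.
That's the maximum — no swap from here does better than 1856.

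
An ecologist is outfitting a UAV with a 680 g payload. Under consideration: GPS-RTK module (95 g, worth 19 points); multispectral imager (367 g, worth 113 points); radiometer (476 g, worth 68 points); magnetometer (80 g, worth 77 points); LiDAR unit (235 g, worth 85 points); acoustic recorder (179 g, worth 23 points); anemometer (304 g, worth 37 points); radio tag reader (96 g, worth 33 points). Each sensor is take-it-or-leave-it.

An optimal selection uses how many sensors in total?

4

Optimal total is 242.
One optimal bundle: GPS-RTK module + multispectral imager + magnetometer + radio tag reader (638 g).
Every optimal selection uses 4 sensors.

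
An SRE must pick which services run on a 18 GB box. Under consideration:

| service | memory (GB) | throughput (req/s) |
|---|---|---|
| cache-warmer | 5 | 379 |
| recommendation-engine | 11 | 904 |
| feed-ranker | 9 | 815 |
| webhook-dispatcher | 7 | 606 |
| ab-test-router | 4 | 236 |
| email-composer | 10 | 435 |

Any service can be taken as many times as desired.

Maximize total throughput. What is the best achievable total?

1630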